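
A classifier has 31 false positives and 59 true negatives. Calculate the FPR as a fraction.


FPR = FP / (FP + TN) = 31 / 90 = 31/90.

31/90


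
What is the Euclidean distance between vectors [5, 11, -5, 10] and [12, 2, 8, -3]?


d = sqrt(sum of squared differences). (5-12)^2=49, (11-2)^2=81, (-5-8)^2=169, (10--3)^2=169. Sum = 468.

sqrt(468)


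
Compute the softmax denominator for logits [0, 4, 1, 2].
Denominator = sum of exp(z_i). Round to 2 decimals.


Denom = e^0=1.0000 + e^4=54.5982 + e^1=2.7183 + e^2=7.3891. Sum = 65.7056, which rounds to 65.71.

65.71


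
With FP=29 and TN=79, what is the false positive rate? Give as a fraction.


FPR = FP / (FP + TN) = 29 / 108 = 29/108.

29/108


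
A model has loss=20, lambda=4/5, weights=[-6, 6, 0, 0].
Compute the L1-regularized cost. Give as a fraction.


L1 norm = sum(|w|) = 12. J = 20 + 4/5 * 12 = 148/5.

148/5


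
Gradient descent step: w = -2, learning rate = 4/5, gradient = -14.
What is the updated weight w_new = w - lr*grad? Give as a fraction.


w_new = -2 - 4/5 * -14 = -2 - -56/5 = 46/5.

46/5


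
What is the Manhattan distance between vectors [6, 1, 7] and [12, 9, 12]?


d = sum of absolute differences: |6-12|=6 + |1-9|=8 + |7-12|=5 = 19.

19


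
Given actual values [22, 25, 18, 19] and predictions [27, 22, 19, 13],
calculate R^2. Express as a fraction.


Mean(y) = 21. SS_res = 71. SS_tot = 30. R^2 = 1 - 71/(30) = -41/30.

-41/30


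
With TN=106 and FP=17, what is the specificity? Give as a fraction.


Specificity = TN / (TN + FP) = 106 / 123 = 106/123.

106/123


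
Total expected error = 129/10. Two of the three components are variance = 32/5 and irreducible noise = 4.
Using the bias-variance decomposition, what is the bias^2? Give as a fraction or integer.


Total error = bias^2 + variance + irreducible noise. So bias^2 = 129/10 - 32/5 - 4 = 5/2.

5/2


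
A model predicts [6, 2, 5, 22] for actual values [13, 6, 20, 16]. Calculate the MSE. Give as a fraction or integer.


MSE = (1/4) * ((13-6)^2=49 + (6-2)^2=16 + (20-5)^2=225 + (16-22)^2=36). Sum = 326. MSE = 163/2.

163/2


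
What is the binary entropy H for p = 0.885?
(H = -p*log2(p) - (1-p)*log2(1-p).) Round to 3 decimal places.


H = -0.885*log2(0.885) - 0.115*log2(0.115) = 0.515.

0.515


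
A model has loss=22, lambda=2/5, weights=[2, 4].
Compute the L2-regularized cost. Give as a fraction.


L2 sq norm = sum(w^2) = 20. J = 22 + 2/5 * 20 = 30.

30


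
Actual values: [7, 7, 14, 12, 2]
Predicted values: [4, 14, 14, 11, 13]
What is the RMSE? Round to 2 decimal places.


MSE = 36.0000. RMSE = sqrt(36.0000) = 6.00.

6.00


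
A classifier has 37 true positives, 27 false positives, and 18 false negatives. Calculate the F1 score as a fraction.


Precision = 37/64 = 37/64. Recall = 37/55 = 37/55. F1 = 2*P*R/(P+R) = 74/119.

74/119


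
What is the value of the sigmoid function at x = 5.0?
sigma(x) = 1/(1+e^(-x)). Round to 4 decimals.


sigma(5.0) = 1/(1+e^(-5.0)) = 1/(1+0.006738) = 1/1.006738 = 0.9933.

0.9933


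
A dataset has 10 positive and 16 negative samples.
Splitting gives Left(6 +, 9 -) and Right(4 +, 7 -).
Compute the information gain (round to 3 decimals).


H(parent) = 0.9612. H(left) = 0.9710, H(right) = 0.9457. Weighted = (15/26)*0.9710 + (11/26)*0.9457 = 0.9603. IG = 0.9612 - 0.9603 = 0.0009, which rounds to 0.001.

0.001


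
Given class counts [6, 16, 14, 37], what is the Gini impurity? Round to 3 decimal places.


Total = 73. Proportions: 6/73, 16/73, 14/73, 37/73. sum(p_i^2) = 0.3485. Gini = 1 - 0.3485 = 0.6515, which rounds to 0.652.

0.652


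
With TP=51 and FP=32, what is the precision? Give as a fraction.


Precision = TP / (TP + FP) = 51 / 83 = 51/83.

51/83


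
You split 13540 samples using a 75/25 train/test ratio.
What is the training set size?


Test set = 13540 * 25% = 3385. Training set = 13540 - 3385 = 10155.

10155


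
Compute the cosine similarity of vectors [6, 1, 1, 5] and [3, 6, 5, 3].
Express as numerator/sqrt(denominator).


dot = 44. |a|^2 = 63, |b|^2 = 79. cos = 44/sqrt(4977).

44/sqrt(4977)


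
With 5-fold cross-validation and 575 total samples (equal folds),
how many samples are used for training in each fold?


Each validation fold has 575/5 = 115 samples. Training set = 575 - 115 = 460.

460


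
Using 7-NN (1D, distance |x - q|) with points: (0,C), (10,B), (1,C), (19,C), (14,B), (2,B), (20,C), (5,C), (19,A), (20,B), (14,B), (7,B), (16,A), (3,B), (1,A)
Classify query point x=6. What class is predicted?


Distances: |0-6|=6, |10-6|=4, |1-6|=5, |19-6|=13, |14-6|=8, |2-6|=4, |20-6|=14, |5-6|=1, |19-6|=13, |20-6|=14, |14-6|=8, |7-6|=1, |16-6|=10, |3-6|=3, |1-6|=5. 7 nearest: (7,B), (5,C), (3,B), (10,B), (2,B), (1,A), (1,C). Counts: {'B': 4, 'C': 2, 'A': 1}. Majority class: B.

B


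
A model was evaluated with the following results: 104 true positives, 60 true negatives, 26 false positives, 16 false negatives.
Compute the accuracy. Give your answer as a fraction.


Accuracy = (TP + TN) / (TP + TN + FP + FN) = (104 + 60) / 206 = 82/103.

82/103


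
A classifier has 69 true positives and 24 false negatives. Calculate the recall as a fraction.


Recall = TP / (TP + FN) = 69 / 93 = 23/31.

23/31


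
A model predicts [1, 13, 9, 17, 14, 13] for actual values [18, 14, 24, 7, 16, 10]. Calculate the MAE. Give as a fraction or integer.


MAE = (1/6) * (|18-1|=17 + |14-13|=1 + |24-9|=15 + |7-17|=10 + |16-14|=2 + |10-13|=3). Sum = 48. MAE = 8.

8


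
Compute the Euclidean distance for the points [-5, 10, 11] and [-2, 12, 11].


d = sqrt(sum of squared differences). (-5--2)^2=9, (10-12)^2=4, (11-11)^2=0. Sum = 13.

sqrt(13)


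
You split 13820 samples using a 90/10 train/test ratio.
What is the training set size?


Test set = 13820 * 10% = 1382. Training set = 13820 - 1382 = 12438.

12438


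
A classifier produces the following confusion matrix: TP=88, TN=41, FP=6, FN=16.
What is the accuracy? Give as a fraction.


Accuracy = (TP + TN) / (TP + TN + FP + FN) = (88 + 41) / 151 = 129/151.

129/151


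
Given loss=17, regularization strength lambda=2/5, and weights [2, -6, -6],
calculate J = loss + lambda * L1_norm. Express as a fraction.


L1 norm = sum(|w|) = 14. J = 17 + 2/5 * 14 = 113/5.

113/5


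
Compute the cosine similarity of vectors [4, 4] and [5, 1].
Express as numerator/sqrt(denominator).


dot = 24. |a|^2 = 32, |b|^2 = 26. cos = 24/sqrt(832).

24/sqrt(832)


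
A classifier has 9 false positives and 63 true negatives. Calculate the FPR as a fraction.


FPR = FP / (FP + TN) = 9 / 72 = 1/8.

1/8


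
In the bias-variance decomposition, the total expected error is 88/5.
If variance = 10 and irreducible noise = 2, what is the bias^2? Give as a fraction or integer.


Total error = bias^2 + variance + irreducible noise. So bias^2 = 88/5 - 10 - 2 = 28/5.

28/5


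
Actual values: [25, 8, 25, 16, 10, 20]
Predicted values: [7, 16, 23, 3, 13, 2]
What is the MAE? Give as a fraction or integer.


MAE = (1/6) * (|25-7|=18 + |8-16|=8 + |25-23|=2 + |16-3|=13 + |10-13|=3 + |20-2|=18). Sum = 62. MAE = 31/3.

31/3


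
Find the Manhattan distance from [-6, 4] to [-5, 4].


d = sum of absolute differences: |-6--5|=1 + |4-4|=0 = 1.

1


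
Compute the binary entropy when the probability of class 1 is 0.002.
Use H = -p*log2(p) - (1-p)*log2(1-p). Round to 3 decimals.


H = -0.002*log2(0.002) - 0.998*log2(0.998) = 0.021.

0.021


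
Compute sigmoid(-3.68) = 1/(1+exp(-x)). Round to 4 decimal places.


sigma(-3.68) = 1/(1+e^(3.68)) = 1/(1+39.646394) = 1/40.646394 = 0.0246.

0.0246


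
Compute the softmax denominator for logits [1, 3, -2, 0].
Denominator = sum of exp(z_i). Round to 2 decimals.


Denom = e^1=2.7183 + e^3=20.0855 + e^-2=0.1353 + e^0=1.0000. Sum = 23.9391, which rounds to 23.94.

23.94


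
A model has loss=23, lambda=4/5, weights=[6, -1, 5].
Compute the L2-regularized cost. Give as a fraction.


L2 sq norm = sum(w^2) = 62. J = 23 + 4/5 * 62 = 363/5.

363/5


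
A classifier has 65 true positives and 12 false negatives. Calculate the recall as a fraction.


Recall = TP / (TP + FN) = 65 / 77 = 65/77.

65/77


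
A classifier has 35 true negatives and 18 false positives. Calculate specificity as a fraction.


Specificity = TN / (TN + FP) = 35 / 53 = 35/53.

35/53


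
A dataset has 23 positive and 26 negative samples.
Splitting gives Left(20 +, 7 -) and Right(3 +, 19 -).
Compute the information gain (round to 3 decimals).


H(parent) = 0.9973. H(left) = 0.8256, H(right) = 0.5746. Weighted = (27/49)*0.8256 + (22/49)*0.5746 = 0.7129. IG = 0.9973 - 0.7129 = 0.2844, which rounds to 0.284.

0.284


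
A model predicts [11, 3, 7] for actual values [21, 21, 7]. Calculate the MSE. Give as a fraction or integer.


MSE = (1/3) * ((21-11)^2=100 + (21-3)^2=324 + (7-7)^2=0). Sum = 424. MSE = 424/3.

424/3


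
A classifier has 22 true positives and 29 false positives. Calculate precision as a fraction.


Precision = TP / (TP + FP) = 22 / 51 = 22/51.

22/51


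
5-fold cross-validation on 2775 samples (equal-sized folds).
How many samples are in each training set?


Each validation fold has 2775/5 = 555 samples. Training set = 2775 - 555 = 2220.

2220


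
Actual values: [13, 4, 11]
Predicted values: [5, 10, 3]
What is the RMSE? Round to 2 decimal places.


MSE = 54.6667. RMSE = sqrt(54.6667) = 7.39.

7.39


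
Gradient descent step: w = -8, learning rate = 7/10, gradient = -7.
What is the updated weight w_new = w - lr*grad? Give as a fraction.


w_new = -8 - 7/10 * -7 = -8 - -49/10 = -31/10.

-31/10


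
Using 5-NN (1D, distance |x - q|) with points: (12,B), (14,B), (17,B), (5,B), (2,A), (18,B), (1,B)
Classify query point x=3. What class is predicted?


Distances: |12-3|=9, |14-3|=11, |17-3|=14, |5-3|=2, |2-3|=1, |18-3|=15, |1-3|=2. 5 nearest: (2,A), (5,B), (1,B), (12,B), (14,B). Counts: {'A': 1, 'B': 4}. Majority class: B.

B


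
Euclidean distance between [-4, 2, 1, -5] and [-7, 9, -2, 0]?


d = sqrt(sum of squared differences). (-4--7)^2=9, (2-9)^2=49, (1--2)^2=9, (-5-0)^2=25. Sum = 92.

sqrt(92)


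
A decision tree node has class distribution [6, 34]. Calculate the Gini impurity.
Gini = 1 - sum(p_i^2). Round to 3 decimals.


Total = 40. Proportions: 6/40, 34/40. sum(p_i^2) = 0.7450. Gini = 1 - 0.7450 = 0.2550, which rounds to 0.255.

0.255


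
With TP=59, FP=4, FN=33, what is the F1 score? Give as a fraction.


Precision = 59/63 = 59/63. Recall = 59/92 = 59/92. F1 = 2*P*R/(P+R) = 118/155.

118/155


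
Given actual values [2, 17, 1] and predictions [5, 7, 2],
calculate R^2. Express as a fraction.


Mean(y) = 20/3. SS_res = 110. SS_tot = 482/3. R^2 = 1 - 110/(482/3) = 76/241.

76/241


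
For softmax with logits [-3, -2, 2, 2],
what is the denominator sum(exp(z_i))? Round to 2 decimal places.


Denom = e^-3=0.0498 + e^-2=0.1353 + e^2=7.3891 + e^2=7.3891. Sum = 14.9633, which rounds to 14.96.

14.96


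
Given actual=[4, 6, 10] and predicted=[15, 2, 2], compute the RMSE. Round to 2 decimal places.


MSE = 67.0000. RMSE = sqrt(67.0000) = 8.19.

8.19


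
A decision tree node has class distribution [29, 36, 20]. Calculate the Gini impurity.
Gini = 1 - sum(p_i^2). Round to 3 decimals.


Total = 85. Proportions: 29/85, 36/85, 20/85. sum(p_i^2) = 0.3511. Gini = 1 - 0.3511 = 0.6489, which rounds to 0.649.

0.649


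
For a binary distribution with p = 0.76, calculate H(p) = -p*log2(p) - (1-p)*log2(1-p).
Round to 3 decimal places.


H = -0.76*log2(0.76) - 0.24*log2(0.24) = 0.795.

0.795


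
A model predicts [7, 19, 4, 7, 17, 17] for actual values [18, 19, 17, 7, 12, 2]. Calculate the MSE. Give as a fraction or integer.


MSE = (1/6) * ((18-7)^2=121 + (19-19)^2=0 + (17-4)^2=169 + (7-7)^2=0 + (12-17)^2=25 + (2-17)^2=225). Sum = 540. MSE = 90.

90


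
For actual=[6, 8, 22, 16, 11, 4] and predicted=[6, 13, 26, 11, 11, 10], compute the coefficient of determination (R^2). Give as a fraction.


Mean(y) = 67/6. SS_res = 102. SS_tot = 1373/6. R^2 = 1 - 102/(1373/6) = 761/1373.

761/1373


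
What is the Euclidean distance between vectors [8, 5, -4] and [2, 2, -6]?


d = sqrt(sum of squared differences). (8-2)^2=36, (5-2)^2=9, (-4--6)^2=4. Sum = 49.

7


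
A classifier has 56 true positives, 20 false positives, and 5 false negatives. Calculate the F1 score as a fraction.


Precision = 56/76 = 14/19. Recall = 56/61 = 56/61. F1 = 2*P*R/(P+R) = 112/137.

112/137


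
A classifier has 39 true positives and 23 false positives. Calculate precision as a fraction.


Precision = TP / (TP + FP) = 39 / 62 = 39/62.

39/62


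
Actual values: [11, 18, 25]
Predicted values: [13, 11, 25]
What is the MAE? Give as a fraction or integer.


MAE = (1/3) * (|11-13|=2 + |18-11|=7 + |25-25|=0). Sum = 9. MAE = 3.

3


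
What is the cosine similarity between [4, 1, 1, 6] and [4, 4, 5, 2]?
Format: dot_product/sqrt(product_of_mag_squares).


dot = 37. |a|^2 = 54, |b|^2 = 61. cos = 37/sqrt(3294).

37/sqrt(3294)


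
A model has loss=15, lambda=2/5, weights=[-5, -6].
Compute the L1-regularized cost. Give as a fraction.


L1 norm = sum(|w|) = 11. J = 15 + 2/5 * 11 = 97/5.

97/5


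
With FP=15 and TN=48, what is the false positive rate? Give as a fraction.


FPR = FP / (FP + TN) = 15 / 63 = 5/21.

5/21


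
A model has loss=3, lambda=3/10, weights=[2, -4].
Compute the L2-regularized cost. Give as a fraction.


L2 sq norm = sum(w^2) = 20. J = 3 + 3/10 * 20 = 9.

9


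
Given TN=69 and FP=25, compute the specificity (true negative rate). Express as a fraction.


Specificity = TN / (TN + FP) = 69 / 94 = 69/94.

69/94


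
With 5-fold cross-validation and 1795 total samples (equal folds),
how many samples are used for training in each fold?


Each validation fold has 1795/5 = 359 samples. Training set = 1795 - 359 = 1436.

1436


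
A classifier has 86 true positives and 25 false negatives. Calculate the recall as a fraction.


Recall = TP / (TP + FN) = 86 / 111 = 86/111.

86/111


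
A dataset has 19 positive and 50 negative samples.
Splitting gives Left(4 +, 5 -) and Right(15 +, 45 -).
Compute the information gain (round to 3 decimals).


H(parent) = 0.8491. H(left) = 0.9911, H(right) = 0.8113. Weighted = (9/69)*0.9911 + (60/69)*0.8113 = 0.8348. IG = 0.8491 - 0.8348 = 0.0143, which rounds to 0.014.

0.014


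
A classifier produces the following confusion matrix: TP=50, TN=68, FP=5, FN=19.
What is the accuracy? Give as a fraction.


Accuracy = (TP + TN) / (TP + TN + FP + FN) = (50 + 68) / 142 = 59/71.

59/71


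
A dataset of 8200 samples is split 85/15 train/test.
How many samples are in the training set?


Test set = 8200 * 15% = 1230. Training set = 8200 - 1230 = 6970.

6970


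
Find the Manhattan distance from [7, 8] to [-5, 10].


d = sum of absolute differences: |7--5|=12 + |8-10|=2 = 14.

14


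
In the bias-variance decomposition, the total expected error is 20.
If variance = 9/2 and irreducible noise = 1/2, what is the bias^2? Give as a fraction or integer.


Total error = bias^2 + variance + irreducible noise. So bias^2 = 20 - 9/2 - 1/2 = 15.

15


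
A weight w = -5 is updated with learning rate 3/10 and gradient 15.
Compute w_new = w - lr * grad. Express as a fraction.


w_new = -5 - 3/10 * 15 = -5 - 9/2 = -19/2.

-19/2


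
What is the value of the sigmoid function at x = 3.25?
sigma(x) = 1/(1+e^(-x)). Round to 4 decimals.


sigma(3.25) = 1/(1+e^(-3.25)) = 1/(1+0.038774) = 1/1.038774 = 0.9627.

0.9627


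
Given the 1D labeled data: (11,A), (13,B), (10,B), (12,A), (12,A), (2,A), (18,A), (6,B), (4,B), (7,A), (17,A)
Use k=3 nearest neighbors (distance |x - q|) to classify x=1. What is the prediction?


Distances: |11-1|=10, |13-1|=12, |10-1|=9, |12-1|=11, |12-1|=11, |2-1|=1, |18-1|=17, |6-1|=5, |4-1|=3, |7-1|=6, |17-1|=16. 3 nearest: (2,A), (4,B), (6,B). Counts: {'A': 1, 'B': 2}. Majority class: B.

B


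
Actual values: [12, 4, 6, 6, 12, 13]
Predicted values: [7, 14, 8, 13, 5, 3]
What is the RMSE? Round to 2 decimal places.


MSE = 54.5000. RMSE = sqrt(54.5000) = 7.38.

7.38


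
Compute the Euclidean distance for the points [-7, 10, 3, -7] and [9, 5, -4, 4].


d = sqrt(sum of squared differences). (-7-9)^2=256, (10-5)^2=25, (3--4)^2=49, (-7-4)^2=121. Sum = 451.

sqrt(451)


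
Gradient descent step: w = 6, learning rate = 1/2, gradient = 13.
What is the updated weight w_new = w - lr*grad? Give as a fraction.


w_new = 6 - 1/2 * 13 = 6 - 13/2 = -1/2.

-1/2


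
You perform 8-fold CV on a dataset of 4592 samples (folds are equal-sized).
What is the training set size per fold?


Each validation fold has 4592/8 = 574 samples. Training set = 4592 - 574 = 4018.

4018


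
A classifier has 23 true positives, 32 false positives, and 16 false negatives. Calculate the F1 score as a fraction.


Precision = 23/55 = 23/55. Recall = 23/39 = 23/39. F1 = 2*P*R/(P+R) = 23/47.

23/47


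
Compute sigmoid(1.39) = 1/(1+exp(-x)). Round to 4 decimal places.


sigma(1.39) = 1/(1+e^(-1.39)) = 1/(1+0.249075) = 1/1.249075 = 0.8006.

0.8006


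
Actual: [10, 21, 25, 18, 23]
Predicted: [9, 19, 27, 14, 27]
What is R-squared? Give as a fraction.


Mean(y) = 97/5. SS_res = 41. SS_tot = 686/5. R^2 = 1 - 41/(686/5) = 481/686.

481/686


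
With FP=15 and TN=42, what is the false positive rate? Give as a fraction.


FPR = FP / (FP + TN) = 15 / 57 = 5/19.

5/19


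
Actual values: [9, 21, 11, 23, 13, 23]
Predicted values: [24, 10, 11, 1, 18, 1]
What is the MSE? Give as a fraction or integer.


MSE = (1/6) * ((9-24)^2=225 + (21-10)^2=121 + (11-11)^2=0 + (23-1)^2=484 + (13-18)^2=25 + (23-1)^2=484). Sum = 1339. MSE = 1339/6.

1339/6


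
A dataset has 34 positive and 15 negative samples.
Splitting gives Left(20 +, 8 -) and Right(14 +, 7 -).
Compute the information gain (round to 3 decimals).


H(parent) = 0.8886. H(left) = 0.8631, H(right) = 0.9183. Weighted = (28/49)*0.8631 + (21/49)*0.9183 = 0.8868. IG = 0.8886 - 0.8868 = 0.0018, which rounds to 0.002.

0.002


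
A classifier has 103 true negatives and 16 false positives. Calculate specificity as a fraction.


Specificity = TN / (TN + FP) = 103 / 119 = 103/119.

103/119


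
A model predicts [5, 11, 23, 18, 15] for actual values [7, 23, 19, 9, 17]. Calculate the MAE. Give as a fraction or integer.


MAE = (1/5) * (|7-5|=2 + |23-11|=12 + |19-23|=4 + |9-18|=9 + |17-15|=2). Sum = 29. MAE = 29/5.

29/5


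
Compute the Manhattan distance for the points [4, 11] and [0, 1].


d = sum of absolute differences: |4-0|=4 + |11-1|=10 = 14.

14


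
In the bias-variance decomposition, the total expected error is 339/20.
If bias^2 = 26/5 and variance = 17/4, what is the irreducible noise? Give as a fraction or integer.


Total error = bias^2 + variance + irreducible noise. So irreducible noise = 339/20 - 26/5 - 17/4 = 15/2.

15/2


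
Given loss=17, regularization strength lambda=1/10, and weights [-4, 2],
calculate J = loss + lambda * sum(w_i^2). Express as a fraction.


L2 sq norm = sum(w^2) = 20. J = 17 + 1/10 * 20 = 19.

19


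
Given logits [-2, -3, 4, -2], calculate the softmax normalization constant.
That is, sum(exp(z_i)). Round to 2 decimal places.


Denom = e^-2=0.1353 + e^-3=0.0498 + e^4=54.5982 + e^-2=0.1353. Sum = 54.9186, which rounds to 54.92.

54.92


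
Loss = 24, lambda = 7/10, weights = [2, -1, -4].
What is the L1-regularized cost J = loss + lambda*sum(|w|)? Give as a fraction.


L1 norm = sum(|w|) = 7. J = 24 + 7/10 * 7 = 289/10.

289/10


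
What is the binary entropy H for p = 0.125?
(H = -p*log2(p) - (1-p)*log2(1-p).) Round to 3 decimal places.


H = -0.125*log2(0.125) - 0.875*log2(0.875) = 0.544.

0.544


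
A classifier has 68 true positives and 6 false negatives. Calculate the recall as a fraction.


Recall = TP / (TP + FN) = 68 / 74 = 34/37.

34/37


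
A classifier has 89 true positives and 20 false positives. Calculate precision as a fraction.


Precision = TP / (TP + FP) = 89 / 109 = 89/109.

89/109


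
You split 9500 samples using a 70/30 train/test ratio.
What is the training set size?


Test set = 9500 * 30% = 2850. Training set = 9500 - 2850 = 6650.

6650


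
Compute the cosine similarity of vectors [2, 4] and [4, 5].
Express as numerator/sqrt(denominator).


dot = 28. |a|^2 = 20, |b|^2 = 41. cos = 28/sqrt(820).

28/sqrt(820)


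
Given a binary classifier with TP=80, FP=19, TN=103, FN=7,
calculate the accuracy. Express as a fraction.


Accuracy = (TP + TN) / (TP + TN + FP + FN) = (80 + 103) / 209 = 183/209.

183/209


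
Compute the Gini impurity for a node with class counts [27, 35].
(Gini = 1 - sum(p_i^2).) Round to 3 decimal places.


Total = 62. Proportions: 27/62, 35/62. sum(p_i^2) = 0.5083. Gini = 1 - 0.5083 = 0.4917, which rounds to 0.492.

0.492


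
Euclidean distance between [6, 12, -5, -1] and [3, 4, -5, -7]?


d = sqrt(sum of squared differences). (6-3)^2=9, (12-4)^2=64, (-5--5)^2=0, (-1--7)^2=36. Sum = 109.

sqrt(109)


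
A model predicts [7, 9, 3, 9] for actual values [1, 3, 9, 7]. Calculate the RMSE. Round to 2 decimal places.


MSE = 28.0000. RMSE = sqrt(28.0000) = 5.29.

5.29


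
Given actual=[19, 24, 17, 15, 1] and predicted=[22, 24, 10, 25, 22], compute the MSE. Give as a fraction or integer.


MSE = (1/5) * ((19-22)^2=9 + (24-24)^2=0 + (17-10)^2=49 + (15-25)^2=100 + (1-22)^2=441). Sum = 599. MSE = 599/5.

599/5


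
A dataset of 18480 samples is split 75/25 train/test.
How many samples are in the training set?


Test set = 18480 * 25% = 4620. Training set = 18480 - 4620 = 13860.

13860


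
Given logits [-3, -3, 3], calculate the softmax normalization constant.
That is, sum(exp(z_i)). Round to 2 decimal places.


Denom = e^-3=0.0498 + e^-3=0.0498 + e^3=20.0855. Sum = 20.1851, which rounds to 20.19.

20.19


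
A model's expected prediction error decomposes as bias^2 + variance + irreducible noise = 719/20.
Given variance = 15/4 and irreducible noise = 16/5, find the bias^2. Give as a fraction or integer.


Total error = bias^2 + variance + irreducible noise. So bias^2 = 719/20 - 15/4 - 16/5 = 29.

29


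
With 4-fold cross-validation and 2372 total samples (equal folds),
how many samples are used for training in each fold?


Each validation fold has 2372/4 = 593 samples. Training set = 2372 - 593 = 1779.

1779


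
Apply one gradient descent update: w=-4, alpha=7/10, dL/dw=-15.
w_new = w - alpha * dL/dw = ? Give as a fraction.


w_new = -4 - 7/10 * -15 = -4 - -21/2 = 13/2.

13/2


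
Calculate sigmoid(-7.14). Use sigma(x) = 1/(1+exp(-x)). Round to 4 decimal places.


sigma(-7.14) = 1/(1+e^(7.14)) = 1/(1+1261.428389) = 1/1262.428389 = 0.0008.

0.0008


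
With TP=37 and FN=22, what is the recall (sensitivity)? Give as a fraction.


Recall = TP / (TP + FN) = 37 / 59 = 37/59.

37/59


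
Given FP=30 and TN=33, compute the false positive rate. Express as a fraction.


FPR = FP / (FP + TN) = 30 / 63 = 10/21.

10/21


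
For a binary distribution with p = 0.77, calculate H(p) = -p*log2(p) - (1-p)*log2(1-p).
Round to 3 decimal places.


H = -0.77*log2(0.77) - 0.23*log2(0.23) = 0.778.

0.778


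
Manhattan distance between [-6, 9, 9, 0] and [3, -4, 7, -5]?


d = sum of absolute differences: |-6-3|=9 + |9--4|=13 + |9-7|=2 + |0--5|=5 = 29.

29


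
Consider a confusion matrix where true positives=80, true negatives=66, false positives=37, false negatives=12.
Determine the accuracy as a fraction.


Accuracy = (TP + TN) / (TP + TN + FP + FN) = (80 + 66) / 195 = 146/195.

146/195


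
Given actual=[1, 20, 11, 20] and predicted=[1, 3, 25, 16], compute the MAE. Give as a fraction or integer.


MAE = (1/4) * (|1-1|=0 + |20-3|=17 + |11-25|=14 + |20-16|=4). Sum = 35. MAE = 35/4.

35/4


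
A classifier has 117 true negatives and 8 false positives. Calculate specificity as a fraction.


Specificity = TN / (TN + FP) = 117 / 125 = 117/125.

117/125


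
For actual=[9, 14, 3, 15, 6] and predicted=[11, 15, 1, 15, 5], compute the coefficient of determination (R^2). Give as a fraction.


Mean(y) = 47/5. SS_res = 10. SS_tot = 526/5. R^2 = 1 - 10/(526/5) = 238/263.

238/263


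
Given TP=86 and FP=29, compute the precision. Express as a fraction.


Precision = TP / (TP + FP) = 86 / 115 = 86/115.

86/115


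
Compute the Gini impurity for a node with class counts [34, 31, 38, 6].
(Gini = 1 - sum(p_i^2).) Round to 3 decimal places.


Total = 109. Proportions: 34/109, 31/109, 38/109, 6/109. sum(p_i^2) = 0.3028. Gini = 1 - 0.3028 = 0.6972, which rounds to 0.697.

0.697


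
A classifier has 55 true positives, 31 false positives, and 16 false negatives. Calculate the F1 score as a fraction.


Precision = 55/86 = 55/86. Recall = 55/71 = 55/71. F1 = 2*P*R/(P+R) = 110/157.

110/157


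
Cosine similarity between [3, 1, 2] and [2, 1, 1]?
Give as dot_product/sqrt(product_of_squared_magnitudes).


dot = 9. |a|^2 = 14, |b|^2 = 6. cos = 9/sqrt(84).

9/sqrt(84)


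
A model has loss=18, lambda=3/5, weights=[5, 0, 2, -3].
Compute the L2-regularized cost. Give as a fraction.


L2 sq norm = sum(w^2) = 38. J = 18 + 3/5 * 38 = 204/5.

204/5


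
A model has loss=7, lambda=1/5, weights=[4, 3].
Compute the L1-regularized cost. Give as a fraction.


L1 norm = sum(|w|) = 7. J = 7 + 1/5 * 7 = 42/5.

42/5


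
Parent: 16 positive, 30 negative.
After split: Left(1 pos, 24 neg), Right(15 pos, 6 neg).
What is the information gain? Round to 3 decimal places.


H(parent) = 0.9321. H(left) = 0.2423, H(right) = 0.8631. Weighted = (25/46)*0.2423 + (21/46)*0.8631 = 0.5257. IG = 0.9321 - 0.5257 = 0.4064, which rounds to 0.406.

0.406


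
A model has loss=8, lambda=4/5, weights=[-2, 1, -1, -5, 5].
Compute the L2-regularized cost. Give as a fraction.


L2 sq norm = sum(w^2) = 56. J = 8 + 4/5 * 56 = 264/5.

264/5


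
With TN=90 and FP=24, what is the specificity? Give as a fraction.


Specificity = TN / (TN + FP) = 90 / 114 = 15/19.

15/19


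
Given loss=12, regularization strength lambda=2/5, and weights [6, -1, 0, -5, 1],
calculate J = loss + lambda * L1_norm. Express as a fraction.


L1 norm = sum(|w|) = 13. J = 12 + 2/5 * 13 = 86/5.

86/5


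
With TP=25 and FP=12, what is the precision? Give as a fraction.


Precision = TP / (TP + FP) = 25 / 37 = 25/37.

25/37


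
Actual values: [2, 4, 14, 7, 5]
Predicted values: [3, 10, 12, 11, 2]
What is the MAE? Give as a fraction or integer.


MAE = (1/5) * (|2-3|=1 + |4-10|=6 + |14-12|=2 + |7-11|=4 + |5-2|=3). Sum = 16. MAE = 16/5.

16/5


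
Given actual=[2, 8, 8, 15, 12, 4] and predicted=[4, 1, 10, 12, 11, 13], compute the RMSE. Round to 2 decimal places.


MSE = 24.6667. RMSE = sqrt(24.6667) = 4.97.

4.97


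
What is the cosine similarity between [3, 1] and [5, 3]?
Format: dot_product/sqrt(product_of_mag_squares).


dot = 18. |a|^2 = 10, |b|^2 = 34. cos = 18/sqrt(340).

18/sqrt(340)


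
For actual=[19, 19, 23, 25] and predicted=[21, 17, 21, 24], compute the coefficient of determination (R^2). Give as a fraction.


Mean(y) = 43/2. SS_res = 13. SS_tot = 27. R^2 = 1 - 13/(27) = 14/27.

14/27


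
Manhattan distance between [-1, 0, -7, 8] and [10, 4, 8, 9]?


d = sum of absolute differences: |-1-10|=11 + |0-4|=4 + |-7-8|=15 + |8-9|=1 = 31.

31


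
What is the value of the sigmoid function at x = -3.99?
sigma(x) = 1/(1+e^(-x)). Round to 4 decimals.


sigma(-3.99) = 1/(1+e^(3.99)) = 1/(1+54.054889) = 1/55.054889 = 0.0182.

0.0182


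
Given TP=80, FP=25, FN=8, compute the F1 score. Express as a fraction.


Precision = 80/105 = 16/21. Recall = 80/88 = 10/11. F1 = 2*P*R/(P+R) = 160/193.

160/193


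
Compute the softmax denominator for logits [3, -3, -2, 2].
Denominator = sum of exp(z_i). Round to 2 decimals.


Denom = e^3=20.0855 + e^-3=0.0498 + e^-2=0.1353 + e^2=7.3891. Sum = 27.6597, which rounds to 27.66.

27.66


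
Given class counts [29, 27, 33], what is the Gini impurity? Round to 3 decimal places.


Total = 89. Proportions: 29/89, 27/89, 33/89. sum(p_i^2) = 0.3357. Gini = 1 - 0.3357 = 0.6643, which rounds to 0.664.

0.664


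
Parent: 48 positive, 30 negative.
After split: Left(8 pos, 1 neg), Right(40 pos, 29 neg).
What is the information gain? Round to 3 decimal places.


H(parent) = 0.9612. H(left) = 0.5033, H(right) = 0.9816. Weighted = (9/78)*0.5033 + (69/78)*0.9816 = 0.9264. IG = 0.9612 - 0.9264 = 0.0348, which rounds to 0.035.

0.035


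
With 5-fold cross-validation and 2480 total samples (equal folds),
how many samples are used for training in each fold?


Each validation fold has 2480/5 = 496 samples. Training set = 2480 - 496 = 1984.

1984


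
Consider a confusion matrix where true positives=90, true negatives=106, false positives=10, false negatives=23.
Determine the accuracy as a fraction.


Accuracy = (TP + TN) / (TP + TN + FP + FN) = (90 + 106) / 229 = 196/229.

196/229


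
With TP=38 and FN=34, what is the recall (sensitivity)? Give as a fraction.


Recall = TP / (TP + FN) = 38 / 72 = 19/36.

19/36


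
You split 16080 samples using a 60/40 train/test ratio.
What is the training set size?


Test set = 16080 * 40% = 6432. Training set = 16080 - 6432 = 9648.

9648


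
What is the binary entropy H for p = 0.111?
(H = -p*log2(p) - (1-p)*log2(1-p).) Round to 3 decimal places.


H = -0.111*log2(0.111) - 0.889*log2(0.889) = 0.503.

0.503


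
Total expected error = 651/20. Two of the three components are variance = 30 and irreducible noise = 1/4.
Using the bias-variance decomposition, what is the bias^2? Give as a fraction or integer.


Total error = bias^2 + variance + irreducible noise. So bias^2 = 651/20 - 30 - 1/4 = 23/10.

23/10


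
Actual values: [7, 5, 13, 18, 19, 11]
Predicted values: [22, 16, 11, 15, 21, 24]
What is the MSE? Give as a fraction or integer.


MSE = (1/6) * ((7-22)^2=225 + (5-16)^2=121 + (13-11)^2=4 + (18-15)^2=9 + (19-21)^2=4 + (11-24)^2=169). Sum = 532. MSE = 266/3.

266/3


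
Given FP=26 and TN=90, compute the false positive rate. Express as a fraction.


FPR = FP / (FP + TN) = 26 / 116 = 13/58.

13/58


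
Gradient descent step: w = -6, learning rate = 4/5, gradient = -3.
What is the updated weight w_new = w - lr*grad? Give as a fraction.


w_new = -6 - 4/5 * -3 = -6 - -12/5 = -18/5.

-18/5


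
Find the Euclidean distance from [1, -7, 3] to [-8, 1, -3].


d = sqrt(sum of squared differences). (1--8)^2=81, (-7-1)^2=64, (3--3)^2=36. Sum = 181.

sqrt(181)


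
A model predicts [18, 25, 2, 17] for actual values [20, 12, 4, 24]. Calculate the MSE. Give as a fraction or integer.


MSE = (1/4) * ((20-18)^2=4 + (12-25)^2=169 + (4-2)^2=4 + (24-17)^2=49). Sum = 226. MSE = 113/2.

113/2


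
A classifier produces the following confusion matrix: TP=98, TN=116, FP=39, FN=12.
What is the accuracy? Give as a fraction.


Accuracy = (TP + TN) / (TP + TN + FP + FN) = (98 + 116) / 265 = 214/265.

214/265


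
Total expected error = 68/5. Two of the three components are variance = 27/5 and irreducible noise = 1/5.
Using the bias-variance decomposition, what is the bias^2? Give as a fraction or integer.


Total error = bias^2 + variance + irreducible noise. So bias^2 = 68/5 - 27/5 - 1/5 = 8.

8


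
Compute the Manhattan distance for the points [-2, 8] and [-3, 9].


d = sum of absolute differences: |-2--3|=1 + |8-9|=1 = 2.

2


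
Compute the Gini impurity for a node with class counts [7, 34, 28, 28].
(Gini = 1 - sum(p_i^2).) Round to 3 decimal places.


Total = 97. Proportions: 7/97, 34/97, 28/97, 28/97. sum(p_i^2) = 0.2947. Gini = 1 - 0.2947 = 0.7053, which rounds to 0.705.

0.705


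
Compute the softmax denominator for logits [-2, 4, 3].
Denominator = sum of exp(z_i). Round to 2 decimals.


Denom = e^-2=0.1353 + e^4=54.5982 + e^3=20.0855. Sum = 74.8190, which rounds to 74.82.

74.82


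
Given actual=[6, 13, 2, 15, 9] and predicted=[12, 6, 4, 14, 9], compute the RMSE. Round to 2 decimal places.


MSE = 18.0000. RMSE = sqrt(18.0000) = 4.24.

4.24


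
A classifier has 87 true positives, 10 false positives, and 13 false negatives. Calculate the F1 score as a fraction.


Precision = 87/97 = 87/97. Recall = 87/100 = 87/100. F1 = 2*P*R/(P+R) = 174/197.

174/197


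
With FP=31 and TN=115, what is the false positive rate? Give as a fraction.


FPR = FP / (FP + TN) = 31 / 146 = 31/146.

31/146


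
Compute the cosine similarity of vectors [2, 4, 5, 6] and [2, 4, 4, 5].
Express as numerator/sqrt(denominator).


dot = 70. |a|^2 = 81, |b|^2 = 61. cos = 70/sqrt(4941).

70/sqrt(4941)


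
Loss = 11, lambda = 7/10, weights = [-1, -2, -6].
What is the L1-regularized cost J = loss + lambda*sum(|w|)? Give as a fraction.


L1 norm = sum(|w|) = 9. J = 11 + 7/10 * 9 = 173/10.

173/10


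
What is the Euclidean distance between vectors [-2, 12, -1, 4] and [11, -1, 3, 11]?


d = sqrt(sum of squared differences). (-2-11)^2=169, (12--1)^2=169, (-1-3)^2=16, (4-11)^2=49. Sum = 403.

sqrt(403)


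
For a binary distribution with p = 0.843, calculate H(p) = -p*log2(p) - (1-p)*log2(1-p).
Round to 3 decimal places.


H = -0.843*log2(0.843) - 0.157*log2(0.157) = 0.627.

0.627


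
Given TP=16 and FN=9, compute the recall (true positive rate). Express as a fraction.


Recall = TP / (TP + FN) = 16 / 25 = 16/25.

16/25


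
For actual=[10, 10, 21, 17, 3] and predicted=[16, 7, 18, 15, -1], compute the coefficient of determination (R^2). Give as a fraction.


Mean(y) = 61/5. SS_res = 74. SS_tot = 974/5. R^2 = 1 - 74/(974/5) = 302/487.

302/487


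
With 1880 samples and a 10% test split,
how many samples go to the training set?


Test set = 1880 * 10% = 188. Training set = 1880 - 188 = 1692.

1692


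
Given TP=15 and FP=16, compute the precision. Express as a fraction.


Precision = TP / (TP + FP) = 15 / 31 = 15/31.

15/31


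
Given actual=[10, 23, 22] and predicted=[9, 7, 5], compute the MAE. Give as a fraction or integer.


MAE = (1/3) * (|10-9|=1 + |23-7|=16 + |22-5|=17). Sum = 34. MAE = 34/3.

34/3


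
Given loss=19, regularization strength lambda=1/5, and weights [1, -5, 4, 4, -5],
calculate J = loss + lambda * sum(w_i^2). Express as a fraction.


L2 sq norm = sum(w^2) = 83. J = 19 + 1/5 * 83 = 178/5.

178/5


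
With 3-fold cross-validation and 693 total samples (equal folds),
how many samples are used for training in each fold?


Each validation fold has 693/3 = 231 samples. Training set = 693 - 231 = 462.

462


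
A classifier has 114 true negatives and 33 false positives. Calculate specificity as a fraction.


Specificity = TN / (TN + FP) = 114 / 147 = 38/49.

38/49


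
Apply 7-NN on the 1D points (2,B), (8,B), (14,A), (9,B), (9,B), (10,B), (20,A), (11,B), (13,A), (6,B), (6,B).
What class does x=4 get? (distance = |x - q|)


Distances: |2-4|=2, |8-4|=4, |14-4|=10, |9-4|=5, |9-4|=5, |10-4|=6, |20-4|=16, |11-4|=7, |13-4|=9, |6-4|=2, |6-4|=2. 7 nearest: (2,B), (6,B), (6,B), (8,B), (9,B), (9,B), (10,B). Counts: {'B': 7}. Majority class: B.

B


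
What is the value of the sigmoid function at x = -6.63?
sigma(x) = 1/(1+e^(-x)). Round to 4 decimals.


sigma(-6.63) = 1/(1+e^(6.63)) = 1/(1+757.482171) = 1/758.482171 = 0.0013.

0.0013


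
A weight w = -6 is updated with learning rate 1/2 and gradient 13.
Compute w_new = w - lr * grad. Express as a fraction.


w_new = -6 - 1/2 * 13 = -6 - 13/2 = -25/2.

-25/2


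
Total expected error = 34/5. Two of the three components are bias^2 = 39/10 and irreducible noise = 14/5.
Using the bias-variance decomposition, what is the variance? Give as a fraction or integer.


Total error = bias^2 + variance + irreducible noise. So variance = 34/5 - 39/10 - 14/5 = 1/10.

1/10


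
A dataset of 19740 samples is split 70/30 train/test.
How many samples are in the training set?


Test set = 19740 * 30% = 5922. Training set = 19740 - 5922 = 13818.

13818


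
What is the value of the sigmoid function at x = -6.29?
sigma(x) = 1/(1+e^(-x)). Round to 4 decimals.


sigma(-6.29) = 1/(1+e^(6.29)) = 1/(1+539.153329) = 1/540.153329 = 0.0019.

0.0019


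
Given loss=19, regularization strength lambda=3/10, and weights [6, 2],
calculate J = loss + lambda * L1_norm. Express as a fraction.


L1 norm = sum(|w|) = 8. J = 19 + 3/10 * 8 = 107/5.

107/5


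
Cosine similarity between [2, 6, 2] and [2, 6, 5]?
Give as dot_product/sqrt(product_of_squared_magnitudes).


dot = 50. |a|^2 = 44, |b|^2 = 65. cos = 50/sqrt(2860).

50/sqrt(2860)


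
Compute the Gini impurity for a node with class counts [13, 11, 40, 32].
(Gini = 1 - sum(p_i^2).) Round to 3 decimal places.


Total = 96. Proportions: 13/96, 11/96, 40/96, 32/96. sum(p_i^2) = 0.3162. Gini = 1 - 0.3162 = 0.6838, which rounds to 0.684.

0.684


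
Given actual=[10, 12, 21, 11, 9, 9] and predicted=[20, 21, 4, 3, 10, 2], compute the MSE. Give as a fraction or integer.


MSE = (1/6) * ((10-20)^2=100 + (12-21)^2=81 + (21-4)^2=289 + (11-3)^2=64 + (9-10)^2=1 + (9-2)^2=49). Sum = 584. MSE = 292/3.

292/3


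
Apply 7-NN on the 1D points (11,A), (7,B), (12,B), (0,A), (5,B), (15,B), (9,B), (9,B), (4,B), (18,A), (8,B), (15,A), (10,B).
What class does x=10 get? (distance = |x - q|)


Distances: |11-10|=1, |7-10|=3, |12-10|=2, |0-10|=10, |5-10|=5, |15-10|=5, |9-10|=1, |9-10|=1, |4-10|=6, |18-10|=8, |8-10|=2, |15-10|=5, |10-10|=0. 7 nearest: (10,B), (11,A), (9,B), (9,B), (12,B), (8,B), (7,B). Counts: {'B': 6, 'A': 1}. Majority class: B.

B


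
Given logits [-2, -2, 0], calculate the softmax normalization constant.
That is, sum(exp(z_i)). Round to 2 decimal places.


Denom = e^-2=0.1353 + e^-2=0.1353 + e^0=1.0000. Sum = 1.2706, which rounds to 1.27.

1.27


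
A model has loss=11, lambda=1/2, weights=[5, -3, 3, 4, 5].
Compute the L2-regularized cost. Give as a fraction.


L2 sq norm = sum(w^2) = 84. J = 11 + 1/2 * 84 = 53.

53


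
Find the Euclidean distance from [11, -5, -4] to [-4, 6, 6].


d = sqrt(sum of squared differences). (11--4)^2=225, (-5-6)^2=121, (-4-6)^2=100. Sum = 446.

sqrt(446)


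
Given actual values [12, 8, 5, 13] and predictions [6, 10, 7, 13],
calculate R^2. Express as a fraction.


Mean(y) = 19/2. SS_res = 44. SS_tot = 41. R^2 = 1 - 44/(41) = -3/41.

-3/41


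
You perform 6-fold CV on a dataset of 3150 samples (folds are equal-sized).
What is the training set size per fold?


Each validation fold has 3150/6 = 525 samples. Training set = 3150 - 525 = 2625.

2625


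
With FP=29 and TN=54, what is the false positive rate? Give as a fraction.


FPR = FP / (FP + TN) = 29 / 83 = 29/83.

29/83


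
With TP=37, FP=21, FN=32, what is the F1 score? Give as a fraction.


Precision = 37/58 = 37/58. Recall = 37/69 = 37/69. F1 = 2*P*R/(P+R) = 74/127.

74/127


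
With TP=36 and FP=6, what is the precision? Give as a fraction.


Precision = TP / (TP + FP) = 36 / 42 = 6/7.

6/7


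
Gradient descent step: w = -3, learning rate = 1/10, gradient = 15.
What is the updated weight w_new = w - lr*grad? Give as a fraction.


w_new = -3 - 1/10 * 15 = -3 - 3/2 = -9/2.

-9/2


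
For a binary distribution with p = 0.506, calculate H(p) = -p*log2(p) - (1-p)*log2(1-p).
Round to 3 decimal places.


H = -0.506*log2(0.506) - 0.494*log2(0.494) = 1.000.

1.000


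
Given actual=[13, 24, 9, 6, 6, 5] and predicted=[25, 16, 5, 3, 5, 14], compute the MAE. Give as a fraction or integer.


MAE = (1/6) * (|13-25|=12 + |24-16|=8 + |9-5|=4 + |6-3|=3 + |6-5|=1 + |5-14|=9). Sum = 37. MAE = 37/6.

37/6
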